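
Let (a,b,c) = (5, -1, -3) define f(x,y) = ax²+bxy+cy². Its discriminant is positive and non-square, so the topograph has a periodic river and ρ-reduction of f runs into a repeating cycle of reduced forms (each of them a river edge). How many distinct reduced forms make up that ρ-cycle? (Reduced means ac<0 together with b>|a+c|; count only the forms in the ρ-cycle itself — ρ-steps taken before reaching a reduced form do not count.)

D = 61, ⌊√D⌋ = 7
descent: ρ → (-3,7,1)  [lands on river]
river: ρ → (1,7,-3)
river: ρ → (-3,5,3)
river: ρ → (3,7,-1)
river: ρ → (-1,7,3)
river: ρ → (3,5,-3)
ρ-cycle length = 6 (tail of 1 descent step not counted)

6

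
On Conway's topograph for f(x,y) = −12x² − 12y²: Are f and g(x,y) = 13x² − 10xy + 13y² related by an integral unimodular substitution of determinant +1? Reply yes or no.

D₁ = -576, D₂ = -576
f is negative-definite; reduce −f:
−f: reduced (well bottom): (12,0,12) with a≤c, −a<b≤a
flip sign back: reduced form of f is (-12,0,-12)
g: flip: (13,-10,13)→(13,10,13)
g: reduced (well bottom): (13,10,13) with a≤c, −a<b≤a
reduced forms (-12, 0, -12) vs (13, 10, 13) ⇒ inequivalent

no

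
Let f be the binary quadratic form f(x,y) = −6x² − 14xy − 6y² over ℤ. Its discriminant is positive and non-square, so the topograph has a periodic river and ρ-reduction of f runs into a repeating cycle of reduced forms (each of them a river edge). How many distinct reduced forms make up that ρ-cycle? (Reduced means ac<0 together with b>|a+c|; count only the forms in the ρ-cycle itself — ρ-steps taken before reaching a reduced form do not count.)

D = 52, ⌊√D⌋ = 7
descent: ρ → (-6,2,2)
descent: ρ → (2,6,-2)  [lands on river]
river: ρ → (-2,6,2)
ρ-cycle length = 2 (tail of 2 descent steps not counted)

2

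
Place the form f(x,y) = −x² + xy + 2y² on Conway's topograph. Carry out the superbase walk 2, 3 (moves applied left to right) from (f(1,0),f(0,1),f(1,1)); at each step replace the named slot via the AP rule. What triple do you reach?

start (-1,2,2) = (f(1,0),f(0,1),f(1,1))
replace slot 2: 2·((-1)+2) − 2 = 0 → (-1,0,2)
replace slot 3: 2·((-1)+0) − 2 = -4 → (-1,0,-4)

-1,0,-4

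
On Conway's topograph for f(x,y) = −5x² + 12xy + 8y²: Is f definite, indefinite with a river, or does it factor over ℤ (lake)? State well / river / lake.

D = b²−4ac = 12² − 4·(-5)·8 = 304
D > 0 non-square ⇒ indefinite ⇒ periodic river

river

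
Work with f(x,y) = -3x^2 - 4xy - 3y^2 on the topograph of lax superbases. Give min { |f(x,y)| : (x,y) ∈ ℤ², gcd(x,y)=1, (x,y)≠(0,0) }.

translate: b→-2 (≡4 mod 6), so (3,4,3)→(3,-2,2)
flip: (3,-2,2)→(2,2,3)
reduced (well bottom): (2,2,3) with a≤c, −a<b≤a
well minimum |f| = |-2| = 2 (negative-definite)

2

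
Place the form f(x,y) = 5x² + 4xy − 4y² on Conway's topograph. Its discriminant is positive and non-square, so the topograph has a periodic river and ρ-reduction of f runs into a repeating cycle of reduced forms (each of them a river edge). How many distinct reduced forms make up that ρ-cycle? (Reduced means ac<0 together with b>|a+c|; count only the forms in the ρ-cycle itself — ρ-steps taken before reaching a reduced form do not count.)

D = 96, ⌊√D⌋ = 9
river: ρ → (-4,4,5)
river: ρ → (5,6,-3)
river: ρ → (-3,6,5)
river: ρ → (5,4,-4)
ρ-cycle length = 4 (tail of 0 descent steps not counted)

4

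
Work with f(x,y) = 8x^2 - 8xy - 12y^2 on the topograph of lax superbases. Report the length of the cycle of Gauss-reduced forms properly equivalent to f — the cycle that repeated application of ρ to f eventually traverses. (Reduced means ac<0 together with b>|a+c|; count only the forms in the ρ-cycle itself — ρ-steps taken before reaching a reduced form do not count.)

D = 448, ⌊√D⌋ = 21
descent: ρ → (-12,8,8)  [lands on river]
river: ρ → (8,8,-12)
river: ρ → (-12,16,4)
river: ρ → (4,16,-12)
ρ-cycle length = 4 (tail of 1 descent step not counted)

4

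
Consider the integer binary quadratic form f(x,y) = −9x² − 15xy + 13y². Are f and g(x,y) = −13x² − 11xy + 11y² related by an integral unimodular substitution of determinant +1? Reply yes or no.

D₁ = 693, D₂ = 693
river cycle of f (length 6): (13, 15, -9), (-9, 21, 7), (7, 21, -9), (-9, 15, 13), (13, 11, -11), (-11, 11, 13)
river cycle of g (length 6): (11, 11, -13), (-13, 15, 9), (9, 21, -7), (-7, 21, 9), (9, 15, -13), (-13, 11, 11)
cycles differ ⇒ inequivalent

no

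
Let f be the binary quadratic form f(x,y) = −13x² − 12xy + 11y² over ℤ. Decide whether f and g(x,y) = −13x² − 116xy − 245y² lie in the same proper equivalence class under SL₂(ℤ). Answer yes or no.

D₁ = 716, D₂ = 716
river cycle of f (length 14): (11, 12, -13), (-13, 14, 10), (10, 26, -1), (-1, 26, 10), (10, 14, -13), (-13, 12, 11), (11, 10, -14), (-14, 18, 7), (7, 24, -5), (-5, 26, 2), … (4 more)
river cycle of g (length 14): (-13, 14, 10), (10, 26, -1), (-1, 26, 10), (10, 14, -13), (-13, 12, 11), (11, 10, -14), (-14, 18, 7), (7, 24, -5), (-5, 26, 2), (2, 26, -5), … (4 more)
cycles coincide ⇒ equivalent

yes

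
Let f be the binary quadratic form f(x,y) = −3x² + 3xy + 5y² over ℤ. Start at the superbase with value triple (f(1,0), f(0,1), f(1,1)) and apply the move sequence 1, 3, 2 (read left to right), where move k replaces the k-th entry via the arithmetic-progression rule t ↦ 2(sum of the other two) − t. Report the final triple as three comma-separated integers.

start (-3,5,5) = (f(1,0),f(0,1),f(1,1))
replace slot 1: 2·(5+5) − (-3) = 23 → (23,5,5)
replace slot 3: 2·(23+5) − 5 = 51 → (23,5,51)
replace slot 2: 2·(23+51) − 5 = 143 → (23,143,51)

23,143,51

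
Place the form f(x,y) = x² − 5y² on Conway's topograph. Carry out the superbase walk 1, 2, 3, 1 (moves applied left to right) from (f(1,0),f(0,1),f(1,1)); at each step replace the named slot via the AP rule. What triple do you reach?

start (1,-5,-4) = (f(1,0),f(0,1),f(1,1))
replace slot 1: 2·((-5)+(-4)) − 1 = -19 → (-19,-5,-4)
replace slot 2: 2·((-19)+(-4)) − (-5) = -41 → (-19,-41,-4)
replace slot 3: 2·((-19)+(-41)) − (-4) = -116 → (-19,-41,-116)
replace slot 1: 2·((-41)+(-116)) − (-19) = -295 → (-295,-41,-116)

-295,-41,-116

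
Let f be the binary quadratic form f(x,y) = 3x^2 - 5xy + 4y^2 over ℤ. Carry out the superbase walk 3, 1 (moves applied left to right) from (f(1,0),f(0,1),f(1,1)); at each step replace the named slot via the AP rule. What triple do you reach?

start (3,4,2) = (f(1,0),f(0,1),f(1,1))
replace slot 3: 2·(3+4) − 2 = 12 → (3,4,12)
replace slot 1: 2·(4+12) − 3 = 29 → (29,4,12)

29,4,12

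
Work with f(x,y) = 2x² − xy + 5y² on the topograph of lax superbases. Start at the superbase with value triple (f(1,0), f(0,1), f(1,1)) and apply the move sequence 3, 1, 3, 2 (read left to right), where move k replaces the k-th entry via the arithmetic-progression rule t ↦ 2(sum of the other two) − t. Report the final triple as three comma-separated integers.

start (2,5,6) = (f(1,0),f(0,1),f(1,1))
replace slot 3: 2·(2+5) − 6 = 8 → (2,5,8)
replace slot 1: 2·(5+8) − 2 = 24 → (24,5,8)
replace slot 3: 2·(24+5) − 8 = 50 → (24,5,50)
replace slot 2: 2·(24+50) − 5 = 143 → (24,143,50)

24,143,50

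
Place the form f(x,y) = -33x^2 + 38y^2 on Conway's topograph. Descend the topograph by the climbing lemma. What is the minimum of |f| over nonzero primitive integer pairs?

descent: ρ → (38,0,-33)
descent: ρ → (-33,66,5)  [lands on river]
river: ρ → (5,64,-46)
river: ρ → (-46,28,23)
river: ρ → (23,64,-10)
river: ρ → (-10,56,47)
river: ρ → (47,38,-19)
river: ρ → (-19,38,47)
river: ρ → (47,56,-10)
river: ρ → (-10,64,23)
river: ρ → (23,28,-46)
river: ρ → (-46,64,5)
river: ρ → (5,66,-33)
closes: descent 2, river 12
min |a| on river = 5

5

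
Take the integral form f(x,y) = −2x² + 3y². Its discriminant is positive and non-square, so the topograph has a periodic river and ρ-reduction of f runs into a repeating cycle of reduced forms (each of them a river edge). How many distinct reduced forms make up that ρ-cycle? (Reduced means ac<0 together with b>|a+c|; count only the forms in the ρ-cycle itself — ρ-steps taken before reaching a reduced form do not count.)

D = 24, ⌊√D⌋ = 4
descent: ρ → (3,0,-2)
descent: ρ → (-2,4,1)  [lands on river]
river: ρ → (1,4,-2)
ρ-cycle length = 2 (tail of 2 descent steps not counted)

2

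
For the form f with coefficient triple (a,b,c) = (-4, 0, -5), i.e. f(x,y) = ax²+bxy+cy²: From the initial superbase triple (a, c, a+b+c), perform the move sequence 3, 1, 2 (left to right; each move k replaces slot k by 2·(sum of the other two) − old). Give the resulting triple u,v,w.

start (-4,-5,-9) = (f(1,0),f(0,1),f(1,1))
replace slot 3: 2·((-4)+(-5)) − (-9) = -9 → (-4,-5,-9)
replace slot 1: 2·((-5)+(-9)) − (-4) = -24 → (-24,-5,-9)
replace slot 2: 2·((-24)+(-9)) − (-5) = -61 → (-24,-61,-9)

-24,-61,-9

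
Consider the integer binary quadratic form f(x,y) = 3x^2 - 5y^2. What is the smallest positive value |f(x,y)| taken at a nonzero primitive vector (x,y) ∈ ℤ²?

descent: ρ → (-5,0,3)
descent: ρ → (3,6,-2)  [lands on river]
river: ρ → (-2,6,3)
closes: descent 2, river 2
min |a| on river = 2

2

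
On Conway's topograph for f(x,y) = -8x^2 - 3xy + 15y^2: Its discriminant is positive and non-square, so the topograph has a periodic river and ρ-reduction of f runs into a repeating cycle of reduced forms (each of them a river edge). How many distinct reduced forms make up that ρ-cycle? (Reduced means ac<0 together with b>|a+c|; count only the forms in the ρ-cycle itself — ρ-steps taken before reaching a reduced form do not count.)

D = 489, ⌊√D⌋ = 22
descent: ρ → (15,3,-8)
descent: ρ → (-8,13,10)  [lands on river]
river: ρ → (10,7,-11)
river: ρ → (-11,15,6)
river: ρ → (6,21,-2)
river: ρ → (-2,19,16)
river: ρ → (16,13,-5)
river: ρ → (-5,17,10)
river: ρ → (10,3,-12)
river: ρ → (-12,21,1)
river: ρ → (1,21,-12)
river: ρ → (-12,3,10)
river: ρ → (10,17,-5)
river: ρ → (-5,13,16)
river: ρ → (16,19,-2)
river: ρ → (-2,21,6)
river: ρ → (6,15,-11)
river: ρ → (-11,7,10)
river: ρ → (10,13,-8)
river: ρ → (-8,19,4)
river: ρ → (4,21,-3)
river: ρ → (-3,21,4)
river: ρ → (4,19,-8)
ρ-cycle length = 22 (tail of 2 descent steps not counted)

22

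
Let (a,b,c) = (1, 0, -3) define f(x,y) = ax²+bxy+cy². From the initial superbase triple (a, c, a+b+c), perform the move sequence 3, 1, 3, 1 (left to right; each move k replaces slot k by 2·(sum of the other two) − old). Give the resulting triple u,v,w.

start (1,-3,-2) = (f(1,0),f(0,1),f(1,1))
replace slot 3: 2·(1+(-3)) − (-2) = -2 → (1,-3,-2)
replace slot 1: 2·((-3)+(-2)) − 1 = -11 → (-11,-3,-2)
replace slot 3: 2·((-11)+(-3)) − (-2) = -26 → (-11,-3,-26)
replace slot 1: 2·((-3)+(-26)) − (-11) = -47 → (-47,-3,-26)

-47,-3,-26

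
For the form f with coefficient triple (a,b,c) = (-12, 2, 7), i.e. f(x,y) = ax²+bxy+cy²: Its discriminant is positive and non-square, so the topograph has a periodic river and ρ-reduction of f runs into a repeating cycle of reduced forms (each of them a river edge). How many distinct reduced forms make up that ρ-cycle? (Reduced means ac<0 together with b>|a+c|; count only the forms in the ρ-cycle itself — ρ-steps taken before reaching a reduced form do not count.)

D = 340, ⌊√D⌋ = 18
descent: ρ → (7,12,-7)  [lands on river]
river: ρ → (-7,16,3)
river: ρ → (3,14,-12)
river: ρ → (-12,10,5)
river: ρ → (5,10,-12)
river: ρ → (-12,14,3)
river: ρ → (3,16,-7)
river: ρ → (-7,12,7)
river: ρ → (7,16,-3)
river: ρ → (-3,14,12)
river: ρ → (12,10,-5)
river: ρ → (-5,10,12)
river: ρ → (12,14,-3)
river: ρ → (-3,16,7)
ρ-cycle length = 14 (tail of 1 descent step not counted)

14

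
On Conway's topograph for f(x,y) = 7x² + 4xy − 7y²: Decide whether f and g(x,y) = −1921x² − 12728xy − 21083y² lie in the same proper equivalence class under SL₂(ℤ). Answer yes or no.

D₁ = 212, D₂ = 212
river cycle of f (length 10): (-7, 10, 4), (4, 14, -1), (-1, 14, 4), (4, 10, -7), (-7, 4, 7), (7, 10, -4), (-4, 14, 1), (1, 14, -4), (-4, 10, 7), (7, 4, -7)
river cycle of g (length 10): (-7, 10, 4), (4, 14, -1), (-1, 14, 4), (4, 10, -7), (-7, 4, 7), (7, 10, -4), (-4, 14, 1), (1, 14, -4), (-4, 10, 7), (7, 4, -7)
cycles coincide ⇒ equivalent

yes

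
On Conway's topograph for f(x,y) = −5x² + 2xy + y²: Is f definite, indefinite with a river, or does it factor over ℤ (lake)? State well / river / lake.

D = b²−4ac = 2² − 4·(-5)·1 = 24
D > 0 non-square ⇒ indefinite ⇒ periodic river

river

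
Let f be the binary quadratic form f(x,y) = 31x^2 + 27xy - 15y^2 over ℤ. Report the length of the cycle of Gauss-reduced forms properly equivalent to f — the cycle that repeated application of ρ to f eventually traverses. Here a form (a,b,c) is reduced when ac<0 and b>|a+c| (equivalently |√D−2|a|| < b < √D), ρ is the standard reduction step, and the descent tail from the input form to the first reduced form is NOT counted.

D = 2589, ⌊√D⌋ = 50
river: ρ → (-15,33,25)
river: ρ → (25,17,-23)
river: ρ → (-23,29,19)
river: ρ → (19,47,-5)
river: ρ → (-5,43,37)
river: ρ → (37,31,-11)
river: ρ → (-11,35,31)
river: ρ → (31,27,-15)
ρ-cycle length = 8 (tail of 0 descent steps not counted)

8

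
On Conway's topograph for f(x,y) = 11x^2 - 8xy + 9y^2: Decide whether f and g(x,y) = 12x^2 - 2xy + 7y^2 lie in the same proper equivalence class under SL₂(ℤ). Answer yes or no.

D₁ = -332, D₂ = -332
f: flip: (11,-8,9)→(9,8,11)
f: reduced (well bottom): (9,8,11) with a≤c, −a<b≤a
g: flip: (12,-2,7)→(7,2,12)
g: reduced (well bottom): (7,2,12) with a≤c, −a<b≤a
reduced forms (9, 8, 11) vs (7, 2, 12) ⇒ inequivalent

no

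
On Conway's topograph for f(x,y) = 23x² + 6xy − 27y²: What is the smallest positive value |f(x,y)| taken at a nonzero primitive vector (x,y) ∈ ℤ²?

river: ρ → (-27,48,2)
river: ρ → (2,48,-27)
river: ρ → (-27,6,23)
river: ρ → (23,40,-10)
river: ρ → (-10,40,23)
river: ρ → (23,6,-27)
closes: descent 0, river 6
min |a| on river = 2

2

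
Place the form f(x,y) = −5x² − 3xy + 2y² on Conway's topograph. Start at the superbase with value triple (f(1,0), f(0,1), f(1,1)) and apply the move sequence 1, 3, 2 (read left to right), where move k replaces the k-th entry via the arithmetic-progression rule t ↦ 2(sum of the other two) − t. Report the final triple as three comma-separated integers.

start (-5,2,-6) = (f(1,0),f(0,1),f(1,1))
replace slot 1: 2·(2+(-6)) − (-5) = -3 → (-3,2,-6)
replace slot 3: 2·((-3)+2) − (-6) = 4 → (-3,2,4)
replace slot 2: 2·((-3)+4) − 2 = 0 → (-3,0,4)

-3,0,4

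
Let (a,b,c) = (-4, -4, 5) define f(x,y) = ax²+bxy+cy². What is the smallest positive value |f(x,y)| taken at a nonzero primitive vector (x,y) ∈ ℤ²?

descent: ρ → (5,4,-4)  [lands on river]
river: ρ → (-4,4,5)
river: ρ → (5,6,-3)
river: ρ → (-3,6,5)
closes: descent 1, river 4
min |a| on river = 3

3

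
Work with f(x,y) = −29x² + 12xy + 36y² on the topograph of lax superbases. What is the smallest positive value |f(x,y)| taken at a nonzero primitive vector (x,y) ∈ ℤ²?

river: ρ → (36,60,-5)
river: ρ → (-5,60,36)
river: ρ → (36,12,-29)
river: ρ → (-29,46,19)
river: ρ → (19,30,-45)
river: ρ → (-45,60,4)
river: ρ → (4,60,-45)
river: ρ → (-45,30,19)
river: ρ → (19,46,-29)
river: ρ → (-29,12,36)
closes: descent 0, river 10
min |a| on river = 4

4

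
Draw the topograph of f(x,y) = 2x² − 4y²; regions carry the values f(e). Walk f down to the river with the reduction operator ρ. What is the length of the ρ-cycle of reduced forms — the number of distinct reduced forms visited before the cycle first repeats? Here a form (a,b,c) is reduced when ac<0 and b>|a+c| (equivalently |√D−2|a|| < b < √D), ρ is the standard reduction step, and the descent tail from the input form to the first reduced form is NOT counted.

D = 32, ⌊√D⌋ = 5
descent: ρ → (-4,0,2)
descent: ρ → (2,4,-2)  [lands on river]
river: ρ → (-2,4,2)
ρ-cycle length = 2 (tail of 2 descent steps not counted)

2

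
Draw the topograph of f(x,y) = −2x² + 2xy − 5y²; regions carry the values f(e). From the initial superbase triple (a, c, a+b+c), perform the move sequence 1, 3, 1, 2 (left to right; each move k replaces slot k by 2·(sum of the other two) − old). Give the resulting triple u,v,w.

start (-2,-5,-5) = (f(1,0),f(0,1),f(1,1))
replace slot 1: 2·((-5)+(-5)) − (-2) = -18 → (-18,-5,-5)
replace slot 3: 2·((-18)+(-5)) − (-5) = -41 → (-18,-5,-41)
replace slot 1: 2·((-5)+(-41)) − (-18) = -74 → (-74,-5,-41)
replace slot 2: 2·((-74)+(-41)) − (-5) = -225 → (-74,-225,-41)

-74,-225,-41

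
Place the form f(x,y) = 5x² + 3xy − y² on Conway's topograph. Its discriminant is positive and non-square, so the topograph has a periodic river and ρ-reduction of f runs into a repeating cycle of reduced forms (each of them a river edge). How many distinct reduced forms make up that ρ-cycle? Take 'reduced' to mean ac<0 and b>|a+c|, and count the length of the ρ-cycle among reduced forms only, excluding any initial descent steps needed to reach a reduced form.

D = 29, ⌊√D⌋ = 5
descent: ρ → (-1,5,1)  [lands on river]
river: ρ → (1,5,-1)
ρ-cycle length = 2 (tail of 1 descent step not counted)

2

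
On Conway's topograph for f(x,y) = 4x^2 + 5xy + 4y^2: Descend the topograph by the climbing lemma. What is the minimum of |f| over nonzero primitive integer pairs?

translate: b→-3 (≡5 mod 8), so (4,5,4)→(4,-3,3)
flip: (4,-3,3)→(3,3,4)
reduced (well bottom): (3,3,4) with a≤c, −a<b≤a
well minimum = a = 3

3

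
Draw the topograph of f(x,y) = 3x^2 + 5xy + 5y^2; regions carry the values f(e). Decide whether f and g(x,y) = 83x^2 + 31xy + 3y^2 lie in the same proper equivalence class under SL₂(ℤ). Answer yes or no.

D₁ = -35, D₂ = -35
f: translate: b→-1 (≡5 mod 6), so (3,5,5)→(3,-1,3)
f: flip: (3,-1,3)→(3,1,3)
f: reduced (well bottom): (3,1,3) with a≤c, −a<b≤a
g: flip: (83,31,3)→(3,-31,83)
g: translate: b→-1 (≡-31 mod 6), so (3,-31,83)→(3,-1,3)
g: flip: (3,-1,3)→(3,1,3)
g: reduced (well bottom): (3,1,3) with a≤c, −a<b≤a
reduced forms (3, 1, 3) vs (3, 1, 3) ⇒ equivalent

yes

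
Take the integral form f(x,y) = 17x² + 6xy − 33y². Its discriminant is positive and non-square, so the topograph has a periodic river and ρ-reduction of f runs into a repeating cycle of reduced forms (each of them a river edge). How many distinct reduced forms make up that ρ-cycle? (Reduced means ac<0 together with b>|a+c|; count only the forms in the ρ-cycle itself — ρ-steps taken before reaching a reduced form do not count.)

D = 2280, ⌊√D⌋ = 47
descent: ρ → (-33,-6,17)
descent: ρ → (17,40,-10)  [lands on river]
river: ρ → (-10,40,17)
river: ρ → (17,28,-22)
river: ρ → (-22,16,23)
river: ρ → (23,30,-15)
river: ρ → (-15,30,23)
river: ρ → (23,16,-22)
river: ρ → (-22,28,17)
ρ-cycle length = 8 (tail of 2 descent steps not counted)

8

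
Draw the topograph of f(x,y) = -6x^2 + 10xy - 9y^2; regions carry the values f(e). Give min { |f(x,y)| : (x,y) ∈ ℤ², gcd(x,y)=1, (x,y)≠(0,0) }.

translate: b→2 (≡-10 mod 12), so (6,-10,9)→(6,2,5)
flip: (6,2,5)→(5,-2,6)
reduced (well bottom): (5,-2,6) with a≤c, −a<b≤a
well minimum |f| = |-5| = 5 (negative-definite)

5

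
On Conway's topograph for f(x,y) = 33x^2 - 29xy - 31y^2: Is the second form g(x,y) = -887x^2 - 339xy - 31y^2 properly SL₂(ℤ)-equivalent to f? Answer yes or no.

D₁ = 4933, D₂ = 4933
river cycle of f (length 18): (-31, 29, 33), (33, 37, -27), (-27, 17, 43), (43, 69, -1), (-1, 69, 43), (43, 17, -27), (-27, 37, 33), (33, 29, -31), (-31, 33, 31), (31, 29, -33), … (8 more)
river cycle of g (length 18): (-31, 29, 33), (33, 37, -27), (-27, 17, 43), (43, 69, -1), (-1, 69, 43), (43, 17, -27), (-27, 37, 33), (33, 29, -31), (-31, 33, 31), (31, 29, -33), … (8 more)
cycles coincide ⇒ equivalent

yes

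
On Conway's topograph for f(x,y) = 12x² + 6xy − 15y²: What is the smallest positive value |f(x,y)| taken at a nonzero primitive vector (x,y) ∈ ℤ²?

river: ρ → (-15,24,3)
river: ρ → (3,24,-15)
river: ρ → (-15,6,12)
river: ρ → (12,18,-9)
river: ρ → (-9,18,12)
river: ρ → (12,6,-15)
closes: descent 0, river 6
min |a| on river = 3

3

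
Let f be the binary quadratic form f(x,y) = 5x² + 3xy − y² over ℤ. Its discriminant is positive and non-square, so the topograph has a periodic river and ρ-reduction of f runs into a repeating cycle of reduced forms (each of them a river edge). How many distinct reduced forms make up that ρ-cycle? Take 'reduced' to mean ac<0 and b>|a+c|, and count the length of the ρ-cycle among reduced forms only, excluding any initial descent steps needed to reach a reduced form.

D = 29, ⌊√D⌋ = 5
descent: ρ → (-1,5,1)  [lands on river]
river: ρ → (1,5,-1)
ρ-cycle length = 2 (tail of 1 descent step not counted)

2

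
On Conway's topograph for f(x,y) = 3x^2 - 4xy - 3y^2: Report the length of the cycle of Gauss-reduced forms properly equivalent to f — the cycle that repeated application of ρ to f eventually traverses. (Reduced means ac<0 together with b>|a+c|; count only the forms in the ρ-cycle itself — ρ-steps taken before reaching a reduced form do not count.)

D = 52, ⌊√D⌋ = 7
descent: ρ → (-3,4,3)  [lands on river]
river: ρ → (3,2,-4)
river: ρ → (-4,6,1)
river: ρ → (1,6,-4)
river: ρ → (-4,2,3)
river: ρ → (3,4,-3)
river: ρ → (-3,2,4)
river: ρ → (4,6,-1)
river: ρ → (-1,6,4)
river: ρ → (4,2,-3)
ρ-cycle length = 10 (tail of 1 descent step not counted)

10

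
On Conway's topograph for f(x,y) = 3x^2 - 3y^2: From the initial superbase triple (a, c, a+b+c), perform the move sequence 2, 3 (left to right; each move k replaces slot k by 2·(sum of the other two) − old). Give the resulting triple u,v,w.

start (3,-3,0) = (f(1,0),f(0,1),f(1,1))
replace slot 2: 2·(3+0) − (-3) = 9 → (3,9,0)
replace slot 3: 2·(3+9) − 0 = 24 → (3,9,24)

3,9,24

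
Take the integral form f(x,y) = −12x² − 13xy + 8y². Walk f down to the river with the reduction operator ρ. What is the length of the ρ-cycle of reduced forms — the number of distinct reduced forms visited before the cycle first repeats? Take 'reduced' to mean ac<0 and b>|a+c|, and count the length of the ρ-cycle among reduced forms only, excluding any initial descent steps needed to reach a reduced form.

D = 553, ⌊√D⌋ = 23
descent: ρ → (8,13,-12)  [lands on river]
river: ρ → (-12,11,9)
river: ρ → (9,7,-14)
river: ρ → (-14,21,2)
river: ρ → (2,23,-3)
river: ρ → (-3,19,16)
river: ρ → (16,13,-6)
river: ρ → (-6,23,1)
river: ρ → (1,23,-6)
river: ρ → (-6,13,16)
river: ρ → (16,19,-3)
river: ρ → (-3,23,2)
river: ρ → (2,21,-14)
river: ρ → (-14,7,9)
river: ρ → (9,11,-12)
river: ρ → (-12,13,8)
river: ρ → (8,19,-6)
river: ρ → (-6,17,11)
river: ρ → (11,5,-12)
river: ρ → (-12,19,4)
river: ρ → (4,21,-7)
river: ρ → (-7,21,4)
river: ρ → (4,19,-12)
river: ρ → (-12,5,11)
river: ρ → (11,17,-6)
river: ρ → (-6,19,8)
ρ-cycle length = 26 (tail of 1 descent step not counted)

26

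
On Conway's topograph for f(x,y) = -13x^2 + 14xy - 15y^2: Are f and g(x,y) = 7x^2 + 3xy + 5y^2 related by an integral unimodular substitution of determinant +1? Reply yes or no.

D₁ = -584, D₂ = -131
discriminants differ ⇒ not SL₂(ℤ)-equivalent

no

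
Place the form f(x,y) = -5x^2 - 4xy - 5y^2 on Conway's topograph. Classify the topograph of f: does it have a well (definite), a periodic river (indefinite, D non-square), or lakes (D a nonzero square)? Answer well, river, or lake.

D = b²−4ac = (-4)² − 4·(-5)·(-5) = -84
D < 0 ⇒ definite ⇒ every region one sign ⇒ single well

well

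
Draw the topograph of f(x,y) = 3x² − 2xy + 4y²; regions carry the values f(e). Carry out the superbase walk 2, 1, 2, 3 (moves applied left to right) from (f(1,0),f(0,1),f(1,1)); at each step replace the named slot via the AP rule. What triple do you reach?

start (3,4,5) = (f(1,0),f(0,1),f(1,1))
replace slot 2: 2·(3+5) − 4 = 12 → (3,12,5)
replace slot 1: 2·(12+5) − 3 = 31 → (31,12,5)
replace slot 2: 2·(31+5) − 12 = 60 → (31,60,5)
replace slot 3: 2·(31+60) − 5 = 177 → (31,60,177)

31,60,177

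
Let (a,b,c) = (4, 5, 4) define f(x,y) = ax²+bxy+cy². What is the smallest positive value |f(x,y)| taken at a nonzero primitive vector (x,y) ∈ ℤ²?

translate: b→-3 (≡5 mod 8), so (4,5,4)→(4,-3,3)
flip: (4,-3,3)→(3,3,4)
reduced (well bottom): (3,3,4) with a≤c, −a<b≤a
well minimum = a = 3

3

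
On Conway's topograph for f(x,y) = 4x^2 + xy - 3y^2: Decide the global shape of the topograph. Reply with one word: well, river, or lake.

D = b²−4ac = 1² − 4·4·(-3) = 49
D = 7² is a perfect square ⇒ form factors over ℤ ⇒ lakes

lake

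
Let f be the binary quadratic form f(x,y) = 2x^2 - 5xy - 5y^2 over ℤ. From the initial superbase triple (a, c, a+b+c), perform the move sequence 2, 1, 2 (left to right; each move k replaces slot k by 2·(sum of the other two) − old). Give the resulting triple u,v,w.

start (2,-5,-8) = (f(1,0),f(0,1),f(1,1))
replace slot 2: 2·(2+(-8)) − (-5) = -7 → (2,-7,-8)
replace slot 1: 2·((-7)+(-8)) − 2 = -32 → (-32,-7,-8)
replace slot 2: 2·((-32)+(-8)) − (-7) = -73 → (-32,-73,-8)

-32,-73,-8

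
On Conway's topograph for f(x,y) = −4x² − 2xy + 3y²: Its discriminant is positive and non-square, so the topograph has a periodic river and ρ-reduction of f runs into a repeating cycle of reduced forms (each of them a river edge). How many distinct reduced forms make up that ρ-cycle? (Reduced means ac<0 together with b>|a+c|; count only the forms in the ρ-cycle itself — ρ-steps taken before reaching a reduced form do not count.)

D = 52, ⌊√D⌋ = 7
descent: ρ → (3,2,-4)  [lands on river]
river: ρ → (-4,6,1)
river: ρ → (1,6,-4)
river: ρ → (-4,2,3)
river: ρ → (3,4,-3)
river: ρ → (-3,2,4)
river: ρ → (4,6,-1)
river: ρ → (-1,6,4)
river: ρ → (4,2,-3)
river: ρ → (-3,4,3)
ρ-cycle length = 10 (tail of 1 descent step not counted)

10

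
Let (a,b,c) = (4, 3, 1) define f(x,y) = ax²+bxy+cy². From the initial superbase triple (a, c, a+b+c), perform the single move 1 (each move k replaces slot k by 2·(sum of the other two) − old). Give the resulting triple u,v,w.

start (4,1,8) = (f(1,0),f(0,1),f(1,1))
replace slot 1: 2·(1+8) − 4 = 14 → (14,1,8)

14,1,8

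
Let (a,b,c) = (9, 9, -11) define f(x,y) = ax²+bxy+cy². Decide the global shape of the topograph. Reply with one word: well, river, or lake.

D = b²−4ac = 9² − 4·9·(-11) = 477
D > 0 non-square ⇒ indefinite ⇒ periodic river

river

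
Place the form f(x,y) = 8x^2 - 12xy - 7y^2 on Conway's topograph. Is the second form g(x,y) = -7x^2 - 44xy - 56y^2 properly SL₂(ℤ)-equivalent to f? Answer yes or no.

D₁ = 368, D₂ = 368
river cycle of f (length 8): (-7, 12, 8), (8, 4, -11), (-11, 18, 1), (1, 18, -11), (-11, 4, 8), (8, 12, -7), (-7, 16, 4), (4, 16, -7)
river cycle of g (length 8): (-7, 12, 8), (8, 4, -11), (-11, 18, 1), (1, 18, -11), (-11, 4, 8), (8, 12, -7), (-7, 16, 4), (4, 16, -7)
cycles coincide ⇒ equivalent

yes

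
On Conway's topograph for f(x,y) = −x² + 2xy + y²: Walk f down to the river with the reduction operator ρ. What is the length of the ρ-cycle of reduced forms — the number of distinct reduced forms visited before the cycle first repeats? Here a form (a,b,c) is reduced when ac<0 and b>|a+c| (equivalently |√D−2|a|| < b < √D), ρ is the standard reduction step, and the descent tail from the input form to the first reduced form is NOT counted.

D = 8, ⌊√D⌋ = 2
river: ρ → (1,2,-1)
river: ρ → (-1,2,1)
ρ-cycle length = 2 (tail of 0 descent steps not counted)

2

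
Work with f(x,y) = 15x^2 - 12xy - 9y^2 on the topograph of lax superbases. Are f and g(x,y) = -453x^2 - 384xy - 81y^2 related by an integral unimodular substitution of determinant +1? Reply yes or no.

D₁ = 684, D₂ = 684
river cycle of f (length 6): (-9, 12, 15), (15, 18, -6), (-6, 18, 15), (15, 12, -9), (-9, 24, 3), (3, 24, -9)
river cycle of g (length 6): (-9, 12, 15), (15, 18, -6), (-6, 18, 15), (15, 12, -9), (-9, 24, 3), (3, 24, -9)
cycles coincide ⇒ equivalent

yes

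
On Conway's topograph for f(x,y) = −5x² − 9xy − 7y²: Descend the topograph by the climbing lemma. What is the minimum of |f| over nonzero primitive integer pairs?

translate: b→-1 (≡9 mod 10), so (5,9,7)→(5,-1,3)
flip: (5,-1,3)→(3,1,5)
reduced (well bottom): (3,1,5) with a≤c, −a<b≤a
well minimum |f| = |-3| = 3 (negative-definite)

3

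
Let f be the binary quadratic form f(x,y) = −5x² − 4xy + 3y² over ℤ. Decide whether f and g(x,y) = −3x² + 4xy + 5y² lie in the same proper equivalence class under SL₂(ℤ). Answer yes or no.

D₁ = 76, D₂ = 76
river cycle of f (length 6): (3, 4, -5), (-5, 6, 2), (2, 6, -5), (-5, 4, 3), (3, 8, -1), (-1, 8, 3)
river cycle of g (length 6): (5, 6, -2), (-2, 6, 5), (5, 4, -3), (-3, 8, 1), (1, 8, -3), (-3, 4, 5)
cycles differ ⇒ inequivalent

no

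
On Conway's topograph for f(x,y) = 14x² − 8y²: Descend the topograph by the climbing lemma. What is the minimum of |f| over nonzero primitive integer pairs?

descent: ρ → (-8,16,6)  [lands on river]
river: ρ → (6,20,-2)
river: ρ → (-2,20,6)
river: ρ → (6,16,-8)
closes: descent 1, river 4
min |a| on river = 2

2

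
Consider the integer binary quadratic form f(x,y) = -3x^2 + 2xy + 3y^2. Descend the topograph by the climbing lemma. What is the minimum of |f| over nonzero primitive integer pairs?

river: ρ → (3,4,-2)
river: ρ → (-2,4,3)
river: ρ → (3,2,-3)
river: ρ → (-3,4,2)
river: ρ → (2,4,-3)
river: ρ → (-3,2,3)
closes: descent 0, river 6
min |a| on river = 2

2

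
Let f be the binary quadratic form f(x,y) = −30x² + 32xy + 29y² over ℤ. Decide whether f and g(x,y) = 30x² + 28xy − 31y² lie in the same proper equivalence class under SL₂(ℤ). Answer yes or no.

D₁ = 4504, D₂ = 4504
river cycle of f (length 14): (29, 26, -33), (-33, 40, 22), (22, 48, -25), (-25, 52, 18), (18, 56, -19), (-19, 58, 15), (15, 62, -11), (-11, 48, 50), (50, 52, -9), (-9, 56, 38), … (4 more)
river cycle of g (length 14): (-31, 34, 27), (27, 20, -38), (-38, 56, 9), (9, 52, -50), (-50, 48, 11), (11, 62, -15), (-15, 58, 19), (19, 56, -18), (-18, 52, 25), (25, 48, -22), … (4 more)
cycles differ ⇒ inequivalent

no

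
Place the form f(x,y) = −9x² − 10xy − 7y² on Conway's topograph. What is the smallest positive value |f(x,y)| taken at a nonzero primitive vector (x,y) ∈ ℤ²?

translate: b→-8 (≡10 mod 18), so (9,10,7)→(9,-8,6)
flip: (9,-8,6)→(6,8,9)
translate: b→-4 (≡8 mod 12), so (6,8,9)→(6,-4,7)
reduced (well bottom): (6,-4,7) with a≤c, −a<b≤a
well minimum |f| = |-6| = 6 (negative-definite)

6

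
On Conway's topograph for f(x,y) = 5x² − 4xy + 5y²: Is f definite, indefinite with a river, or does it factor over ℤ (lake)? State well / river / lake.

D = b²−4ac = (-4)² − 4·5·5 = -84
D < 0 ⇒ definite ⇒ every region one sign ⇒ single well

well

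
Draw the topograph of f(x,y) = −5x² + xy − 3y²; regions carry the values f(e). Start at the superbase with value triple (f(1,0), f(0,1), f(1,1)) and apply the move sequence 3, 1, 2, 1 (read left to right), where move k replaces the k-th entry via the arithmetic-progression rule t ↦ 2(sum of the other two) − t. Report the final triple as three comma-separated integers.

start (-5,-3,-7) = (f(1,0),f(0,1),f(1,1))
replace slot 3: 2·((-5)+(-3)) − (-7) = -9 → (-5,-3,-9)
replace slot 1: 2·((-3)+(-9)) − (-5) = -19 → (-19,-3,-9)
replace slot 2: 2·((-19)+(-9)) − (-3) = -53 → (-19,-53,-9)
replace slot 1: 2·((-53)+(-9)) − (-19) = -105 → (-105,-53,-9)

-105,-53,-9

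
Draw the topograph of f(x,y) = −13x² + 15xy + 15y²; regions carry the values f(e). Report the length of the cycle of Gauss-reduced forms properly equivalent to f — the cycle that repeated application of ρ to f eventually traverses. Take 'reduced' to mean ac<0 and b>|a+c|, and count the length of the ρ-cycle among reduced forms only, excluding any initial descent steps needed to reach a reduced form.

D = 1005, ⌊√D⌋ = 31
river: ρ → (15,15,-13)
river: ρ → (-13,11,17)
river: ρ → (17,23,-7)
river: ρ → (-7,19,23)
river: ρ → (23,27,-3)
river: ρ → (-3,27,23)
river: ρ → (23,19,-7)
river: ρ → (-7,23,17)
river: ρ → (17,11,-13)
river: ρ → (-13,15,15)
ρ-cycle length = 10 (tail of 0 descent steps not counted)

10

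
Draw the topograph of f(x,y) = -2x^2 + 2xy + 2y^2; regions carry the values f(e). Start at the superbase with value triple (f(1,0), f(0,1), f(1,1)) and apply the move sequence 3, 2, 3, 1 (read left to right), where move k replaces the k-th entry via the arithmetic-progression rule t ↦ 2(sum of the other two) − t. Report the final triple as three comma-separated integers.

start (-2,2,2) = (f(1,0),f(0,1),f(1,1))
replace slot 3: 2·((-2)+2) − 2 = -2 → (-2,2,-2)
replace slot 2: 2·((-2)+(-2)) − 2 = -10 → (-2,-10,-2)
replace slot 3: 2·((-2)+(-10)) − (-2) = -22 → (-2,-10,-22)
replace slot 1: 2·((-10)+(-22)) − (-2) = -62 → (-62,-10,-22)

-62,-10,-22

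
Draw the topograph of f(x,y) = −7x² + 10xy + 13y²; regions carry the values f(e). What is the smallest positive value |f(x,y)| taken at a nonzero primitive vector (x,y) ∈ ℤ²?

river: ρ → (13,16,-4)
river: ρ → (-4,16,13)
river: ρ → (13,10,-7)
river: ρ → (-7,18,5)
river: ρ → (5,12,-16)
river: ρ → (-16,20,1)
river: ρ → (1,20,-16)
river: ρ → (-16,12,5)
river: ρ → (5,18,-7)
river: ρ → (-7,10,13)
closes: descent 0, river 10
min |a| on river = 1

1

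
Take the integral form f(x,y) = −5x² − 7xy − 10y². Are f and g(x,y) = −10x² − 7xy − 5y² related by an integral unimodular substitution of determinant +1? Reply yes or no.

D₁ = -151, D₂ = -151
f is negative-definite; reduce −f:
−f: translate: b→-3 (≡7 mod 10), so (5,7,10)→(5,-3,8)
−f: reduced (well bottom): (5,-3,8) with a≤c, −a<b≤a
flip sign back: reduced form of f is (-5,3,-8)
g is negative-definite; reduce −g:
−g: flip: (10,7,5)→(5,-7,10)
−g: translate: b→3 (≡-7 mod 10), so (5,-7,10)→(5,3,8)
−g: reduced (well bottom): (5,3,8) with a≤c, −a<b≤a
flip sign back: reduced form of g is (-5,-3,-8)
reduced forms (-5, 3, -8) vs (-5, -3, -8) ⇒ inequivalent

no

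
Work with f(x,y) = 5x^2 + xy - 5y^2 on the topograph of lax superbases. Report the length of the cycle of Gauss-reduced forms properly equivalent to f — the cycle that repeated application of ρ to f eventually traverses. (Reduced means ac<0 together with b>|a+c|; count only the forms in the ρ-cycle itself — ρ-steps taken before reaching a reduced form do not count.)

D = 101, ⌊√D⌋ = 10
river: ρ → (-5,9,1)
river: ρ → (1,9,-5)
river: ρ → (-5,1,5)
river: ρ → (5,9,-1)
river: ρ → (-1,9,5)
river: ρ → (5,1,-5)
ρ-cycle length = 6 (tail of 0 descent steps not counted)

6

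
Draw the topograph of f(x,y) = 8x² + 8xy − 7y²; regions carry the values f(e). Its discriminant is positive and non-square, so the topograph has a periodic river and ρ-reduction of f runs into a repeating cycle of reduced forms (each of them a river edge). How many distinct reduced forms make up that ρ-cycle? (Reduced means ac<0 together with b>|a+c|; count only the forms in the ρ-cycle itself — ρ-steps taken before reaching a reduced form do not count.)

D = 288, ⌊√D⌋ = 16
river: ρ → (-7,6,9)
river: ρ → (9,12,-4)
river: ρ → (-4,12,9)
river: ρ → (9,6,-7)
river: ρ → (-7,8,8)
river: ρ → (8,8,-7)
ρ-cycle length = 6 (tail of 0 descent steps not counted)

6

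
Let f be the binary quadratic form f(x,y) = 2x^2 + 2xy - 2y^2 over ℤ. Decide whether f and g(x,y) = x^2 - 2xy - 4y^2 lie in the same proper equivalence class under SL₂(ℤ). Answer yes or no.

D₁ = 20, D₂ = 20
river cycle of f (length 2): (-2, 2, 2), (2, 2, -2)
river cycle of g (length 2): (1, 4, -1), (-1, 4, 1)
cycles differ ⇒ inequivalent

no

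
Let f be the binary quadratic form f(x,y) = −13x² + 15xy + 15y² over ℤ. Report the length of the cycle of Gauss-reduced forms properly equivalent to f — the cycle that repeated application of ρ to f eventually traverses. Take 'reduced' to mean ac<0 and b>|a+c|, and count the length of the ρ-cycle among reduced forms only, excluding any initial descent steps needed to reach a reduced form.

D = 1005, ⌊√D⌋ = 31
river: ρ → (15,15,-13)
river: ρ → (-13,11,17)
river: ρ → (17,23,-7)
river: ρ → (-7,19,23)
river: ρ → (23,27,-3)
river: ρ → (-3,27,23)
river: ρ → (23,19,-7)
river: ρ → (-7,23,17)
river: ρ → (17,11,-13)
river: ρ → (-13,15,15)
ρ-cycle length = 10 (tail of 0 descent steps not counted)

10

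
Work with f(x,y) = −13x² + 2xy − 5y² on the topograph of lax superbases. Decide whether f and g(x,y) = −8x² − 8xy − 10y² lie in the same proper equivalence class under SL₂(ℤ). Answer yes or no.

D₁ = -256, D₂ = -256
f is negative-definite; reduce −f:
−f: flip: (13,-2,5)→(5,2,13)
−f: reduced (well bottom): (5,2,13) with a≤c, −a<b≤a
flip sign back: reduced form of f is (-5,-2,-13)
g is negative-definite; reduce −g:
−g: reduced (well bottom): (8,8,10) with a≤c, −a<b≤a
flip sign back: reduced form of g is (-8,-8,-10)
reduced forms (-5, -2, -13) vs (-8, -8, -10) ⇒ inequivalent

no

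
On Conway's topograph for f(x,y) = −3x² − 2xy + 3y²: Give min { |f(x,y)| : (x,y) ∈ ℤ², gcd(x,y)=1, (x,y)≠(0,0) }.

descent: ρ → (3,2,-3)  [lands on river]
river: ρ → (-3,4,2)
river: ρ → (2,4,-3)
river: ρ → (-3,2,3)
river: ρ → (3,4,-2)
river: ρ → (-2,4,3)
closes: descent 1, river 6
min |a| on river = 2

2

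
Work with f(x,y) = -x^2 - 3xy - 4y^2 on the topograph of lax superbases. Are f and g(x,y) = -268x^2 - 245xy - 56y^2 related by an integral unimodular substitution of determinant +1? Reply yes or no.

D₁ = -7, D₂ = -7
f is negative-definite; reduce −f:
−f: translate: b→1 (≡3 mod 2), so (1,3,4)→(1,1,2)
−f: reduced (well bottom): (1,1,2) with a≤c, −a<b≤a
flip sign back: reduced form of f is (-1,-1,-2)
g is negative-definite; reduce −g:
−g: flip: (268,245,56)→(56,-245,268)
−g: translate: b→-21 (≡-245 mod 112), so (56,-245,268)→(56,-21,2)
−g: flip: (56,-21,2)→(2,21,56)
−g: translate: b→1 (≡21 mod 4), so (2,21,56)→(2,1,1)
−g: flip: (2,1,1)→(1,-1,2)
−g: translate: b→1 (≡-1 mod 2), so (1,-1,2)→(1,1,2)
−g: reduced (well bottom): (1,1,2) with a≤c, −a<b≤a
flip sign back: reduced form of g is (-1,-1,-2)
reduced forms (-1, -1, -2) vs (-1, -1, -2) ⇒ equivalent

yes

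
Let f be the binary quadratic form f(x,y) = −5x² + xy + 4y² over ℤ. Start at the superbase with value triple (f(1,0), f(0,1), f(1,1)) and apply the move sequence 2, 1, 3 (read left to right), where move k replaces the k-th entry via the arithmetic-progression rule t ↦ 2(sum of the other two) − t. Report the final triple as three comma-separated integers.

start (-5,4,0) = (f(1,0),f(0,1),f(1,1))
replace slot 2: 2·((-5)+0) − 4 = -14 → (-5,-14,0)
replace slot 1: 2·((-14)+0) − (-5) = -23 → (-23,-14,0)
replace slot 3: 2·((-23)+(-14)) − 0 = -74 → (-23,-14,-74)

-23,-14,-74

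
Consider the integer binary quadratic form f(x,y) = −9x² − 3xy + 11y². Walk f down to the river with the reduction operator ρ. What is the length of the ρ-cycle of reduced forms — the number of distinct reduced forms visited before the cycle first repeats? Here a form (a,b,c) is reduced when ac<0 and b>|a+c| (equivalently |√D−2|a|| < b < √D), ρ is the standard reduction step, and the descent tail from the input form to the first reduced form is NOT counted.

D = 405, ⌊√D⌋ = 20
descent: ρ → (11,3,-9)  [lands on river]
river: ρ → (-9,15,5)
river: ρ → (5,15,-9)
river: ρ → (-9,3,11)
river: ρ → (11,19,-1)
river: ρ → (-1,19,11)
ρ-cycle length = 6 (tail of 1 descent step not counted)

6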